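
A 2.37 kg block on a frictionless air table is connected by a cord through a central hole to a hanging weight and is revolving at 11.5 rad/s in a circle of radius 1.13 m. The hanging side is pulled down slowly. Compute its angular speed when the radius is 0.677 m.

The constraining force is radial, so m r² ω about the center is conserved.
ω₂ = ω₁ (r₁/r₂)² = (11.5)(1.13/0.677)² = 32.04 rad/s.

ω₂ ≈ 32.0 rad/s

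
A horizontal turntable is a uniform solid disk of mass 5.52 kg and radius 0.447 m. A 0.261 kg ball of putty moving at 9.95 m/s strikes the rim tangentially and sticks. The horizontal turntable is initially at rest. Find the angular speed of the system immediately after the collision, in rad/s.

The axle reaction passes through the axle and exerts no torque about it; angular momentum about the axle is conserved through the impact.
I_p = ½(5.52)(0.447)² = 0.5515 kg·m². Taking the sense of the ball of putty's angular momentum as positive, L_{ball} = m v R = (0.261)(9.95)(0.447) = 1.161 kg·m²/s.
L_i = 0 + 1.161 = 1.161 kg·m²/s.
After sticking, I_f = I_p + m R² = 0.5515 + (0.261)(0.447)² = 0.6036 kg·m².
ω_f = L_i / I_f = 1.161 / 0.6036 = 1.923 rad/s.

|ω_f| ≈ 1.92 rad/s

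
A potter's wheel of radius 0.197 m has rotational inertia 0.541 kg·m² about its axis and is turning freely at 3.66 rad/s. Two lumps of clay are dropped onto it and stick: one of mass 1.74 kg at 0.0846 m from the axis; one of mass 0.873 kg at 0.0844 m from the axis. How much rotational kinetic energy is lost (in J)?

energy lost ≈ 0.121 J

The added mass arrives with no angular momentum about the axis, and any external torque about the axis is negligible, so the system's angular momentum is conserved.
Added inertia Σmr² = (1.74)(0.0846)² + (0.873)(0.0844)² = 0.01867 kg·m²; I_f = 0.5410 + 0.01867 = 0.5597 kg·m².
ω_f = I_p ω_i / I_f = (0.5410)(3.66) / 0.5597 = 3.538 rad/s.
KE_i = ½(0.5410)(3.660 rad/s)² = 3.624 J; KE_f = ½(0.5597)(3.538)² = 3.503 J.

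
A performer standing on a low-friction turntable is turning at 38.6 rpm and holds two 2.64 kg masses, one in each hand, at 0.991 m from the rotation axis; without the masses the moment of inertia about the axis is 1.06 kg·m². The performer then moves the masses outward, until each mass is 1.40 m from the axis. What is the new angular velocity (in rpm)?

ω₂ ≈ 21.1 rpm

Angular momentum about the spin axis is conserved since the torque about it is zero.
I₁ = 1.06 + 2(2.64)(0.991)² = 6.245 kg·m²; I₂ = 1.06 + 2(2.64)(1.40)² = 11.41 kg·m².
ω₂ = I₁ω₁ / I₂ = (6.245)(38.6 rpm) / (11.41) = 21.13 rpm.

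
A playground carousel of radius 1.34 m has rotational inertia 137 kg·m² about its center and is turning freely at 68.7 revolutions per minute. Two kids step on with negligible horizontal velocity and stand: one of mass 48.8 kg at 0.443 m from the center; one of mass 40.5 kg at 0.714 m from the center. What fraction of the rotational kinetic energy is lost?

fraction ≈ 0.181

No external torque acts about the center; L_before = L_after.
Added inertia Σmr² = (48.8)(0.443)² + (40.5)(0.714)² = 30.22 kg·m²; I_f = 137.0 + 30.22 = 167.2 kg·m².
ω_f = I_p ω_i / I_f = (137.0)(68.7) / 167.2 = 56.28 rpm.
KE_i = ½(137.0)(7.194 rad/s)² = 3545 J; KE_f = ½(167.2)(5.894)² = 2905 J.
Fraction lost = 0.1807.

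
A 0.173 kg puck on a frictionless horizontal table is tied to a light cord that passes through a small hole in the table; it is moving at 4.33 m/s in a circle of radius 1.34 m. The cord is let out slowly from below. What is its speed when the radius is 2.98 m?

v₂ ≈ 1.95 m/s

Central (radial) force ⇒ zero torque about the center ⇒ m v r is constant.
v₂ = v₁ r₁ / r₂ = (4.33)(1.34) / (2.98) = 1.947 m/s.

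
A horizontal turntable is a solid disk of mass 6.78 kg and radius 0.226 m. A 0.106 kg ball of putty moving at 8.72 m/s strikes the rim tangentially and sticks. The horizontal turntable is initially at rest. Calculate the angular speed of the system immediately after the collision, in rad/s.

|ω_f| ≈ 1.17 rad/s

The axle reaction passes through the axle and exerts no torque about it; angular momentum about the axle is conserved through the impact.
I_p = ½(6.78)(0.226)² = 0.1731 kg·m². Taking the sense of the ball of putty's angular momentum as positive, L_{ball} = m v R = (0.106)(8.72)(0.226) = 0.2089 kg·m²/s.
L_i = 0 + 0.2089 = 0.2089 kg·m²/s.
After sticking, I_f = I_p + m R² = 0.1731 + (0.106)(0.226)² = 0.1786 kg·m².
ω_f = L_i / I_f = 0.2089 / 0.1786 = 1.170 rad/s.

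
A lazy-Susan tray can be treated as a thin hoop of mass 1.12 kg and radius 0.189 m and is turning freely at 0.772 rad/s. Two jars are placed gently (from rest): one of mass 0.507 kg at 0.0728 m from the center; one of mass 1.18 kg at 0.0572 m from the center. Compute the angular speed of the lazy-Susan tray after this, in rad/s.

The added mass arrives with no angular momentum about the center, and any external torque about the center is negligible, so the system's angular momentum is conserved.
I_p = (1.12)(0.189)² = 0.04001 kg·m².
Added inertia Σmr² = (0.507)(0.0728)² + (1.18)(0.0572)² = 0.006548 kg·m²; I_f = 0.04001 + 0.006548 = 0.04656 kg·m².
ω_f = I_p ω_i / I_f = (0.04001)(0.772) / 0.04656 = 0.6634 rad/s.

ω_f ≈ 0.663 rad/s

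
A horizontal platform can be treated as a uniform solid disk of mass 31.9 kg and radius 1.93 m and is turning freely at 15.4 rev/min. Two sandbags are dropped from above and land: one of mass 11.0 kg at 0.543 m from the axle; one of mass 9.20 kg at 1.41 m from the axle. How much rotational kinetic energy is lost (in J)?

energy lost ≈ 20.6 J

The added mass arrives with no angular momentum about the axle, and any external torque about the axle is negligible, so the system's angular momentum is conserved.
I_p = ½(31.9)(1.93)² = 59.41 kg·m².
Added inertia Σmr² = (11.0)(0.543)² + (9.20)(1.41)² = 21.53 kg·m²; I_f = 59.41 + 21.53 = 80.95 kg·m².
ω_f = I_p ω_i / I_f = (59.41)(15.4) / 80.95 = 11.30 rpm.
KE_i = ½(59.41)(1.613 rad/s)² = 77.26 J; KE_f = ½(80.95)(1.184)² = 56.71 J.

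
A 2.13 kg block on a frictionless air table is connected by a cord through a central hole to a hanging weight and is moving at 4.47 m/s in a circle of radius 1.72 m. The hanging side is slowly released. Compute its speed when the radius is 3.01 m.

v₂ ≈ 2.55 m/s

Central (radial) force ⇒ zero torque about the center ⇒ m v r is constant.
v₂ = v₁ r₁ / r₂ = (4.47)(1.72) / (3.01) = 2.554 m/s.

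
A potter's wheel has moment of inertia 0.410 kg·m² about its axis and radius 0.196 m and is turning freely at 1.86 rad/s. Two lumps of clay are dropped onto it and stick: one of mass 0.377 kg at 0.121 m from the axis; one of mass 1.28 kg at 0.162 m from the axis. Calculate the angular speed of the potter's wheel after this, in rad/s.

The added mass arrives with no angular momentum about the axis, and any external torque about the axis is negligible, so the system's angular momentum is conserved.
Added inertia Σmr² = (0.377)(0.121)² + (1.28)(0.162)² = 0.03911 kg·m²; I_f = 0.4100 + 0.03911 = 0.4491 kg·m².
ω_f = I_p ω_i / I_f = (0.4100)(1.86) / 0.4491 = 1.698 rad/s.

ω_f ≈ 1.70 rad/s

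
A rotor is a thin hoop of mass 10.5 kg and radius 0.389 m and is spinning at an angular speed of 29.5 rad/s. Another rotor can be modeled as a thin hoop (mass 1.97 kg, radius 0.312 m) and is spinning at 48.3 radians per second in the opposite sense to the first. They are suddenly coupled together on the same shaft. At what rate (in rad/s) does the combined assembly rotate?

|ω_f| ≈ 21.1 rad/s

No external torque acts about the common axis, so total angular momentum is conserved.
Moments of inertia: I_A = (10.5)(0.389)² = 1.589 kg·m²; I_B = (1.97)(0.312)² = 0.1918 kg·m².
Taking A's sense as positive: L = (1.589)(29.5) − (0.1918)(48.3) = 37.61 kg·m²·rad/s.
Combined I = 1.589 + 0.1918 = 1.781 kg·m².
ω_f = L / I = 37.61 / 1.781 = 21.12 rad/s.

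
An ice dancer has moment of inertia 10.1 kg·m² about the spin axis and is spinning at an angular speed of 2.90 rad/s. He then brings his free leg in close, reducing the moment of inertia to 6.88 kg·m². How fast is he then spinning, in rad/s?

ω₂ ≈ 4.26 rad/s

Angular momentum about the spin axis is conserved since the torque about it is zero.
ω₂ = I₁ω₁ / I₂ = (10.10)(2.90 rad/s) / (6.880) = 4.257 rad/s.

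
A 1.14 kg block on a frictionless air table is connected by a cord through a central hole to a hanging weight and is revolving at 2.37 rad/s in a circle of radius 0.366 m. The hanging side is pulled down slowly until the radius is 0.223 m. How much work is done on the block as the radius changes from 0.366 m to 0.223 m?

The constraining force is radial, so m r² ω about the center is conserved.
ω₂ = ω₁ (r₁/r₂)² = (2.37)(0.366/0.223)² = 6.384 rad/s.
W = ΔKE = ½m(v₂² − v₁²) = 0.7264 J.

W ≈ 0.726 J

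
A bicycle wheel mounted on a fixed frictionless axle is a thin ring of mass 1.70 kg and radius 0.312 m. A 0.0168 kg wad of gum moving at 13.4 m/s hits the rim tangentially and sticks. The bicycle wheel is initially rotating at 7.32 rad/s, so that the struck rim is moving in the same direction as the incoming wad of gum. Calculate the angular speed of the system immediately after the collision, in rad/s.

About the axle the impulsive forces during the collision are internal, so angular momentum about that axis is conserved.
I_p = (1.70)(0.312)² = 0.1655 kg·m². Taking the sense of the wad of gum's angular momentum as positive, L_{wad} = m v R = (0.0168)(13.4)(0.312) = 0.07024 kg·m²/s.
L_i = +I_p ω_p + m v R = +(0.1655)(7.32) + 0.07024 = 1.282 kg·m²/s.
After sticking, I_f = I_p + m R² = 0.1655 + (0.0168)(0.312)² = 0.1671 kg·m².
ω_f = L_i / I_f = 1.282 / 0.1671 = 7.669 rad/s.

|ω_f| ≈ 7.67 rad/s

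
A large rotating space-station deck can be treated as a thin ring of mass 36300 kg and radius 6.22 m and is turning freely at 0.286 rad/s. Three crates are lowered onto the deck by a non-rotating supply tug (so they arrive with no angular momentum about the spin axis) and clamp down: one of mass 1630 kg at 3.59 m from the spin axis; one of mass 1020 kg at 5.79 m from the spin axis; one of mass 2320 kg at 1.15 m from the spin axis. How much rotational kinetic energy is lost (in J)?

energy lost ≈ 2290 J

No external torque acts about the spin axis; L_before = L_after.
I_p = (36300)(6.22)² = 1.404e+06 kg·m².
Added inertia Σmr² = (1630)(3.59)² + (1020)(5.79)² + (2320)(1.15)² = 58270 kg·m²; I_f = 1.404e+06 + 58270 = 1.463e+06 kg·m².
ω_f = I_p ω_i / I_f = (1.404e+06)(0.286) / 1.463e+06 = 0.2746 rad/s.
KE_i = ½(1.404e+06)(0.2860 rad/s)² = 57440 J; KE_f = ½(1.463e+06)(0.2746)² = 55150 J.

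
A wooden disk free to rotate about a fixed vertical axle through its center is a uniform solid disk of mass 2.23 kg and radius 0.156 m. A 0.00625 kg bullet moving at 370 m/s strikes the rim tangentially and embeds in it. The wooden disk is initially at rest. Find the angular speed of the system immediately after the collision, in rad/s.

|ω_f| ≈ 13.2 rad/s

About the axle the impulsive forces during the collision are internal, so angular momentum about that axis is conserved.
I_p = ½(2.23)(0.156)² = 0.02713 kg·m². Taking the sense of the bullet's angular momentum as positive, L_{bullet} = m v R = (0.00625)(370)(0.156) = 0.3608 kg·m²/s.
L_i = 0 + 0.3608 = 0.3608 kg·m²/s.
After sticking, I_f = I_p + m R² = 0.02713 + (0.00625)(0.156)² = 0.02729 kg·m².
ω_f = L_i / I_f = 0.3608 / 0.02729 = 13.22 rad/s.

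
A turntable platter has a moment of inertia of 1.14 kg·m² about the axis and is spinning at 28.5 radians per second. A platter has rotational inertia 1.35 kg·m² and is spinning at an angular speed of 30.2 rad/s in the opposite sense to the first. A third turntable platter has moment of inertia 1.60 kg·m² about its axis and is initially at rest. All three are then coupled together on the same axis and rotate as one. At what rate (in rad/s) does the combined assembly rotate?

|ω_f| ≈ 2.02 rad/s

The coupling torques are internal; angular momentum about the shared axis is conserved.
Taking A's sense as positive: L = (1.140)(28.5) − (1.350)(30.2) = -8.280 kg·m²·rad/s.
Combined I = 1.140 + 1.350 + 1.600 = 4.090 kg·m².
ω_f = L / I = -8.280 / 4.090 = -2.024 rad/s.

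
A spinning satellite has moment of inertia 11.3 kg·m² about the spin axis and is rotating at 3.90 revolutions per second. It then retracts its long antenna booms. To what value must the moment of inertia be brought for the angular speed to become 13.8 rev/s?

I₂ ≈ 3.19 kg·m²

With no external torque about the axis, L is conserved: I₁ω₁ = I₂ω₂.
I₂ = I₁ω₁ / ω₂ = (11.3)(3.90) / (13.8) = 3.193 kg·m².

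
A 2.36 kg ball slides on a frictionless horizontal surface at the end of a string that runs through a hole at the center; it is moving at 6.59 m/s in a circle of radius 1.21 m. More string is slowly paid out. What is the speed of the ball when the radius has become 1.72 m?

Central (radial) force ⇒ zero torque about the center ⇒ m v r is constant.
v₂ = v₁ r₁ / r₂ = (6.59)(1.21) / (1.72) = 4.636 m/s.

v₂ ≈ 4.64 m/s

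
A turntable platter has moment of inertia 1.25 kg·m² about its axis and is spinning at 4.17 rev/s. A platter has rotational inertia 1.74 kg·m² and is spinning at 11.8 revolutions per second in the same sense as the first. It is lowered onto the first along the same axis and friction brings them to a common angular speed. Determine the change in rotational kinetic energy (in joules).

ΔKE ≈ -836 J

No external torque acts about the common axis, so total angular momentum is conserved.
Taking A's sense as positive: L = (1.250)(4.17) + (1.740)(11.8) = 25.74 kg·m²·rev/s.
Combined I = 1.250 + 1.740 = 2.990 kg·m².
ω_f = L / I = 25.74 / 2.990 = 8.610 rev/s.
KE_i = ½ΣIω² = 5211 J; KE_f = ½(2.990)(54.10)² = 4375 J.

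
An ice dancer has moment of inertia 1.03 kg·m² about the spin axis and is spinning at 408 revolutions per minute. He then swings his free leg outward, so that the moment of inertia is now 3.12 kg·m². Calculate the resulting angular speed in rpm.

Angular momentum about the spin axis is conserved since the torque about it is zero.
ω₂ = I₁ω₁ / I₂ = (1.030)(408 rpm) / (3.120) = 134.7 rpm.

ω₂ ≈ 135 rpm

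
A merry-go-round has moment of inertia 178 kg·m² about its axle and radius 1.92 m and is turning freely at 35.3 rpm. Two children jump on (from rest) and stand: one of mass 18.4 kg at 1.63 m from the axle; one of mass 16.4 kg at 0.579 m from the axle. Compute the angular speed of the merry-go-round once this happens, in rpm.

No external torque acts about the axle; L_before = L_after.
Added inertia Σmr² = (18.4)(1.63)² + (16.4)(0.579)² = 54.38 kg·m²; I_f = 178.0 + 54.38 = 232.4 kg·m².
ω_f = I_p ω_i / I_f = (178.0)(35.3) / 232.4 = 27.04 rpm.

ω_f ≈ 27.0 rpm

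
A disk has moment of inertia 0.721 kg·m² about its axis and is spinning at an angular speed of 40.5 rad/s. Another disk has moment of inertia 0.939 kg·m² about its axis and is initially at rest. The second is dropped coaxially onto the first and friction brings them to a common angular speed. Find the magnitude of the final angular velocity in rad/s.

|ω_f| ≈ 17.6 rad/s

The coupling torques are internal; angular momentum about the shared axis is conserved.
Taking A's sense as positive: L = (0.7210)(40.5) = 29.20 kg·m²·rad/s.
Combined I = 0.7210 + 0.9390 = 1.660 kg·m².
ω_f = L / I = 29.20 / 1.660 = 17.59 rad/s.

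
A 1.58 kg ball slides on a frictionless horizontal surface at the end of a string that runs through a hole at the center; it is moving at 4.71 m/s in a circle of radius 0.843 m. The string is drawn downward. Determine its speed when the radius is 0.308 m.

v₂ ≈ 12.9 m/s

Central (radial) force ⇒ zero torque about the center ⇒ m v r is constant.
v₂ = v₁ r₁ / r₂ = (4.71)(0.843) / (0.308) = 12.89 m/s.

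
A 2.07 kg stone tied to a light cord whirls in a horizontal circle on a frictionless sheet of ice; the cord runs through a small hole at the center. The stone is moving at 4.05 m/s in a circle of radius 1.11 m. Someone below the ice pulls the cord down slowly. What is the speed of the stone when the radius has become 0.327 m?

v₂ ≈ 13.7 m/s

Central (radial) force ⇒ zero torque about the center ⇒ m v r is constant.
v₂ = v₁ r₁ / r₂ = (4.05)(1.11) / (0.327) = 13.75 m/s.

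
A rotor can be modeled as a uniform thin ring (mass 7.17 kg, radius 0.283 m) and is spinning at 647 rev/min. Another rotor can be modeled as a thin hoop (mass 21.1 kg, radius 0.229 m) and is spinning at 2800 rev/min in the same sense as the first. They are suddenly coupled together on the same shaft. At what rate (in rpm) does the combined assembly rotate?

No external torque acts about the common axis, so total angular momentum is conserved.
Moments of inertia: I_A = (7.17)(0.283)² = 0.5742 kg·m²; I_B = (21.1)(0.229)² = 1.107 kg·m².
Taking A's sense as positive: L = (0.5742)(647) + (1.107)(2800) = 3470 kg·m²·rpm.
Combined I = 0.5742 + 1.107 = 1.681 kg·m².
ω_f = L / I = 3470 / 1.681 = 2064 rpm.

|ω_f| ≈ 2060 rpm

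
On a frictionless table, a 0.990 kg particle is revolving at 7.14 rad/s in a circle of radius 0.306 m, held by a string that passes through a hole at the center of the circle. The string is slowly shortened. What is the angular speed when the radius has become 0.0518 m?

The constraining force is radial, so m r² ω about the center is conserved.
ω₂ = ω₁ (r₁/r₂)² = (7.14)(0.306/0.0518)² = 249.2 rad/s.

ω₂ ≈ 249 rad/s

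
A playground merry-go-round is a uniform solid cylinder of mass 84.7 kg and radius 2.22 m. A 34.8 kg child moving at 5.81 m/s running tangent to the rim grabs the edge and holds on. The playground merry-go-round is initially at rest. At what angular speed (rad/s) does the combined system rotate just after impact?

The axle reaction passes through the axle and exerts no torque about it; angular momentum about the axle is conserved through the impact.
I_p = ½(84.7)(2.22)² = 208.7 kg·m². Taking the sense of the child's angular momentum as positive, L_{child} = m v R = (34.8)(5.81)(2.22) = 448.9 kg·m²/s.
L_i = 0 + 448.9 = 448.9 kg·m²/s.
After sticking, I_f = I_p + m R² = 208.7 + (34.8)(2.22)² = 380.2 kg·m².
ω_f = L_i / I_f = 448.9 / 380.2 = 1.181 rad/s.

|ω_f| ≈ 1.18 rad/s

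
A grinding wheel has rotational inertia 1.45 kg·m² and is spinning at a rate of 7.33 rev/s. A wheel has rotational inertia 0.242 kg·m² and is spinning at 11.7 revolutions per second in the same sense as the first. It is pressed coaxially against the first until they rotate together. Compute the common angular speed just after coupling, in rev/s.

|ω_f| ≈ 7.96 rev/s

No external torque acts about the common axis, so total angular momentum is conserved.
Taking A's sense as positive: L = (1.450)(7.33) + (0.2420)(11.7) = 13.46 kg·m²·rev/s.
Combined I = 1.450 + 0.2420 = 1.692 kg·m².
ω_f = L / I = 13.46 / 1.692 = 7.955 rev/s.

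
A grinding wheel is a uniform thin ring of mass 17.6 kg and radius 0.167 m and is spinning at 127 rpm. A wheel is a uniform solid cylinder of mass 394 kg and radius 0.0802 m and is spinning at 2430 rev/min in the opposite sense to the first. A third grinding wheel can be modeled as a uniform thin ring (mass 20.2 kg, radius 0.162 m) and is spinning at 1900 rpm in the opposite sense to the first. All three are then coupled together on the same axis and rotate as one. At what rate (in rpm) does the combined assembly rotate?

The coupling torques are internal; angular momentum about the shared axis is conserved.
Moments of inertia: I_A = (17.6)(0.167)² = 0.4908 kg·m²; I_B = ½(394)(0.0802)² = 1.267 kg·m²; I_C = (20.2)(0.162)² = 0.5301 kg·m².
Taking A's sense as positive: L = (0.4908)(127) − (1.267)(2430) − (0.5301)(1900) = -4024 kg·m²·rpm.
Combined I = 0.4908 + 1.267 + 0.5301 = 2.288 kg·m².
ω_f = L / I = -4024 / 2.288 = -1759 rpm.

|ω_f| ≈ 1760 rpm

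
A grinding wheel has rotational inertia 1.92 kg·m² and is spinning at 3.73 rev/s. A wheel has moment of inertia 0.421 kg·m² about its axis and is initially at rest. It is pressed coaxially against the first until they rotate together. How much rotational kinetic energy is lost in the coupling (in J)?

The coupling torques are internal; angular momentum about the shared axis is conserved.
Taking A's sense as positive: L = (1.920)(3.73) = 7.162 kg·m²·rev/s.
Combined I = 1.920 + 0.4210 = 2.341 kg·m².
ω_f = L / I = 7.162 / 2.341 = 3.059 rev/s.
KE_i = ½ΣIω² = 527.3 J; KE_f = ½(2.341)(19.22)² = 432.5 J.

ΔKE lost ≈ 94.8 J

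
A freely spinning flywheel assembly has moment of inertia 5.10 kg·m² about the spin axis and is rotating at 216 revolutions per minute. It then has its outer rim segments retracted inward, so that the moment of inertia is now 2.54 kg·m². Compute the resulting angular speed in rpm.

ω₂ ≈ 434 rpm

No external torque acts about the spin axis, so angular momentum is conserved.
ω₂ = I₁ω₁ / I₂ = (5.100)(216 rpm) / (2.540) = 433.7 rpm.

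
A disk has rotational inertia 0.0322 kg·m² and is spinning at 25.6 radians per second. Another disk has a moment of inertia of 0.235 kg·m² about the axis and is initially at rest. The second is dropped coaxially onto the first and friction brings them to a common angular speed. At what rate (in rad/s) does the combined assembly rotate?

The coupling torques are internal; angular momentum about the shared axis is conserved.
Taking A's sense as positive: L = (0.03220)(25.6) = 0.8243 kg·m²·rad/s.
Combined I = 0.03220 + 0.2350 = 0.2672 kg·m².
ω_f = L / I = 0.8243 / 0.2672 = 3.085 rad/s.

|ω_f| ≈ 3.09 rad/s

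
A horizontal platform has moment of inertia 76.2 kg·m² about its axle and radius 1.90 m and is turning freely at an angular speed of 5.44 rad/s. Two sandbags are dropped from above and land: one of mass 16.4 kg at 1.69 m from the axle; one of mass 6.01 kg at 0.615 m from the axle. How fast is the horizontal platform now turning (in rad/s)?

ω_f ≈ 3.31 rad/s

The added mass arrives with no angular momentum about the axle, and any external torque about the axle is negligible, so the system's angular momentum is conserved.
Added inertia Σmr² = (16.4)(1.69)² + (6.01)(0.615)² = 49.11 kg·m²; I_f = 76.20 + 49.11 = 125.3 kg·m².
ω_f = I_p ω_i / I_f = (76.20)(5.44) / 125.3 = 3.308 rad/s.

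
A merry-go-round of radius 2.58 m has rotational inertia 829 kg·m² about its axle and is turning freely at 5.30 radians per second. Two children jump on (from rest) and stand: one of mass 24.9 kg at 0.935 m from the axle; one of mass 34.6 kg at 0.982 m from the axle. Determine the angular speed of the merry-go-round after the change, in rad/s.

The added mass arrives with no angular momentum about the axle, and any external torque about the axle is negligible, so the system's angular momentum is conserved.
Added inertia Σmr² = (24.9)(0.935)² + (34.6)(0.982)² = 55.13 kg·m²; I_f = 829.0 + 55.13 = 884.1 kg·m².
ω_f = I_p ω_i / I_f = (829.0)(5.30) / 884.1 = 4.969 rad/s.

ω_f ≈ 4.97 rad/s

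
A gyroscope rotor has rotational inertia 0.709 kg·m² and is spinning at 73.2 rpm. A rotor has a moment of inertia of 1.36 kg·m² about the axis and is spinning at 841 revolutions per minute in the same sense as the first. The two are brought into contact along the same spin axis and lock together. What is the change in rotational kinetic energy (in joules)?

The coupling torques are internal; angular momentum about the shared axis is conserved.
Taking A's sense as positive: L = (0.7090)(73.2) + (1.360)(841) = 1196 kg·m²·rpm.
Combined I = 0.7090 + 1.360 = 2.069 kg·m².
ω_f = L / I = 1196 / 2.069 = 577.9 rpm.
KE_i = ½ΣIω² = 5295 J; KE_f = ½(2.069)(60.52)² = 3789 J.

ΔKE ≈ -1510 J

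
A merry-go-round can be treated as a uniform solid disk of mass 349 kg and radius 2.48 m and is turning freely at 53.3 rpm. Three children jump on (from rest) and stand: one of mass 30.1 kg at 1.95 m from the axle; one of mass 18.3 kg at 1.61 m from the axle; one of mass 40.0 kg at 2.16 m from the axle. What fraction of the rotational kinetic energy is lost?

No external torque acts about the axle; L_before = L_after.
I_p = ½(349)(2.48)² = 1073 kg·m².
Added inertia Σmr² = (30.1)(1.95)² + (18.3)(1.61)² + (40.0)(2.16)² = 348.5 kg·m²; I_f = 1073 + 348.5 = 1422 kg·m².
ω_f = I_p ω_i / I_f = (1073)(53.3) / 1422 = 40.23 rpm.
KE_i = ½(1073)(5.582 rad/s)² = 16720 J; KE_f = ½(1422)(4.213)² = 12620 J.
Fraction lost = 0.2451.

fraction ≈ 0.245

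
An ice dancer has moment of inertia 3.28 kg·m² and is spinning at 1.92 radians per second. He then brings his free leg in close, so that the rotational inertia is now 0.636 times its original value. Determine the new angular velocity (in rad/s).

Angular momentum about the spin axis is conserved since the torque about it is zero.
I₂ = 0.636 × 3.28 = 2.086 kg·m².
ω₂ = I₁ω₁ / I₂ = (3.280)(1.92 rad/s) / (2.086) = 3.019 rad/s.

ω₂ ≈ 3.02 rad/s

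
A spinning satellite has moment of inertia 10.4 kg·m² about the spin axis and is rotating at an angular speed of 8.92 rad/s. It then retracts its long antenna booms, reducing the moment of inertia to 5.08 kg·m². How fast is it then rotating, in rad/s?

Angular momentum about the spin axis is conserved since the torque about it is zero.
ω₂ = I₁ω₁ / I₂ = (10.40)(8.92 rad/s) / (5.080) = 18.26 rad/s.

ω₂ ≈ 18.3 rad/s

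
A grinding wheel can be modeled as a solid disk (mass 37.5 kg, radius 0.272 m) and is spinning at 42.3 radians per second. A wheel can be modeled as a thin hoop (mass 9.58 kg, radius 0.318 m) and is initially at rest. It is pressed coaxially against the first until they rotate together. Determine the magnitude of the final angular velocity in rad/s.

|ω_f| ≈ 24.9 rad/s

No external torque acts about the common axis, so total angular momentum is conserved.
Moments of inertia: I_A = ½(37.5)(0.272)² = 1.387 kg·m²; I_B = (9.58)(0.318)² = 0.9688 kg·m².
Taking A's sense as positive: L = (1.387)(42.3) = 58.68 kg·m²·rad/s.
Combined I = 1.387 + 0.9688 = 2.356 kg·m².
ω_f = L / I = 58.68 / 2.356 = 24.91 rad/s.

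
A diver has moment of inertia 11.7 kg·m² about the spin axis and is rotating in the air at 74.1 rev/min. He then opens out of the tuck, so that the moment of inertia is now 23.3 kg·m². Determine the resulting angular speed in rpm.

Angular momentum about the spin axis is conserved since the torque about it is zero.
ω₂ = I₁ω₁ / I₂ = (11.70)(74.1 rpm) / (23.30) = 37.21 rpm.

ω₂ ≈ 37.2 rpm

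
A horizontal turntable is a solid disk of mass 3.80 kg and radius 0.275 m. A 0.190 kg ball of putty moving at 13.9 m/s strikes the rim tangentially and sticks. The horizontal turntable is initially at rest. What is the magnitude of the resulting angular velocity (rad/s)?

|ω_f| ≈ 4.60 rad/s

The axle reaction passes through the axle and exerts no torque about it; angular momentum about the axle is conserved through the impact.
I_p = ½(3.80)(0.275)² = 0.1437 kg·m². Taking the sense of the ball of putty's angular momentum as positive, L_{ball} = m v R = (0.190)(13.9)(0.275) = 0.7263 kg·m²/s.
L_i = 0 + 0.7263 = 0.7263 kg·m²/s.
After sticking, I_f = I_p + m R² = 0.1437 + (0.190)(0.275)² = 0.1581 kg·m².
ω_f = L_i / I_f = 0.7263 / 0.1581 = 4.595 rad/s.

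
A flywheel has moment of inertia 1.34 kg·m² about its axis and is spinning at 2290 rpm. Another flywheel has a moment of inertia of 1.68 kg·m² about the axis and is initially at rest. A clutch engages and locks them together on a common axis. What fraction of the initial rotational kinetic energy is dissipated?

No external torque acts about the common axis, so total angular momentum is conserved.
Taking A's sense as positive: L = (1.340)(2290) = 3069 kg·m²·rpm.
Combined I = 1.340 + 1.680 = 3.020 kg·m².
ω_f = L / I = 3069 / 3.020 = 1016 rpm.
KE_i = ½ΣIω² = 38530 J; KE_f = ½(3.020)(106.4)² = 17100 J.
Fraction dissipated = (KE_i − KE_f)/KE_i = 0.5563.

fraction ≈ 0.556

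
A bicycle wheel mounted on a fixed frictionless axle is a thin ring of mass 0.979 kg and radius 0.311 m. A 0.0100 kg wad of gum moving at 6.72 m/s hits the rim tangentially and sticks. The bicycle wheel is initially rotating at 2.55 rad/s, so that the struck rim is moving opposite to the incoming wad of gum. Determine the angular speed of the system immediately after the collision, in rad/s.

About the axle the impulsive forces during the collision are internal, so angular momentum about that axis is conserved.
I_p = (0.979)(0.311)² = 0.09469 kg·m². Taking the sense of the wad of gum's angular momentum as positive, L_{wad} = m v R = (0.0100)(6.72)(0.311) = 0.02090 kg·m²/s.
L_i = −I_p ω_p + m v R = −(0.09469)(2.55) + 0.02090 = -0.2206 kg·m²/s.
After sticking, I_f = I_p + m R² = 0.09469 + (0.0100)(0.311)² = 0.09566 kg·m².
ω_f = L_i / I_f = -0.2206 / 0.09566 = -2.306 rad/s.

|ω_f| ≈ 2.31 rad/s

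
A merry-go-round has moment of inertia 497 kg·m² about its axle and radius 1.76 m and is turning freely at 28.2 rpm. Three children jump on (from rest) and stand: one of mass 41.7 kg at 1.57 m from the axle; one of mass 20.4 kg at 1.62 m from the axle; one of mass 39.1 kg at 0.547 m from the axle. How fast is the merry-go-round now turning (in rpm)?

ω_f ≈ 21.1 rpm

The added mass arrives with no angular momentum about the axle, and any external torque about the axle is negligible, so the system's angular momentum is conserved.
Added inertia Σmr² = (41.7)(1.57)² + (20.4)(1.62)² + (39.1)(0.547)² = 168.0 kg·m²; I_f = 497.0 + 168.0 = 665.0 kg·m².
ω_f = I_p ω_i / I_f = (497.0)(28.2) / 665.0 = 21.08 rpm.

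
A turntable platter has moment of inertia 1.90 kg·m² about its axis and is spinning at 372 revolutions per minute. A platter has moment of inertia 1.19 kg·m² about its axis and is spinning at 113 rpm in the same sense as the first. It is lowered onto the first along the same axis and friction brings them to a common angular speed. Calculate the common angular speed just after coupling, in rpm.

|ω_f| ≈ 272 rpm

No external torque acts about the common axis, so total angular momentum is conserved.
Taking A's sense as positive: L = (1.900)(372) + (1.190)(113) = 841.3 kg·m²·rpm.
Combined I = 1.900 + 1.190 = 3.090 kg·m².
ω_f = L / I = 841.3 / 3.090 = 272.3 rpm.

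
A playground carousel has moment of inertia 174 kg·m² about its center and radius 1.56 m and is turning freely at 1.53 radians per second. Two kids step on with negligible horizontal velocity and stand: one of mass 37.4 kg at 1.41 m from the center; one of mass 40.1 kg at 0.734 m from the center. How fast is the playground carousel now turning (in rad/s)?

ω_f ≈ 0.986 rad/s

The added mass arrives with no angular momentum about the center, and any external torque about the center is negligible, so the system's angular momentum is conserved.
Added inertia Σmr² = (37.4)(1.41)² + (40.1)(0.734)² = 95.96 kg·m²; I_f = 174.0 + 95.96 = 270.0 kg·m².
ω_f = I_p ω_i / I_f = (174.0)(1.53) / 270.0 = 0.9861 rad/s.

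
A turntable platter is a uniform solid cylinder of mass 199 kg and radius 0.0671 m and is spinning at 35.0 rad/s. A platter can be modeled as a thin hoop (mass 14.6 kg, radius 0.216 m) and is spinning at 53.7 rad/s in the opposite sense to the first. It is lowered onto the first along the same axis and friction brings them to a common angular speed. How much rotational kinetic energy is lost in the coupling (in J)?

The coupling torques are internal; angular momentum about the shared axis is conserved.
Moments of inertia: I_A = ½(199)(0.0671)² = 0.4480 kg·m²; I_B = (14.6)(0.216)² = 0.6812 kg·m².
Taking A's sense as positive: L = (0.4480)(35.0) − (0.6812)(53.7) = -20.90 kg·m²·rad/s.
Combined I = 0.4480 + 0.6812 = 1.129 kg·m².
ω_f = L / I = -20.90 / 1.129 = -18.51 rad/s.
KE_i = ½ΣIω² = 1257 J; KE_f = ½(1.129)(18.51)² = 193.4 J.

ΔKE lost ≈ 1060 J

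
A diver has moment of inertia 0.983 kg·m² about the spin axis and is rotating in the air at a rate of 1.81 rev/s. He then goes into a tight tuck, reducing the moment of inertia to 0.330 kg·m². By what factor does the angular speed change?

ω₂/ω₁ ≈ 2.98

No external torque acts about the spin axis, so angular momentum is conserved.
ω₂/ω₁ = I₁/I₂ = 0.9830 / 0.3300 = 2.979.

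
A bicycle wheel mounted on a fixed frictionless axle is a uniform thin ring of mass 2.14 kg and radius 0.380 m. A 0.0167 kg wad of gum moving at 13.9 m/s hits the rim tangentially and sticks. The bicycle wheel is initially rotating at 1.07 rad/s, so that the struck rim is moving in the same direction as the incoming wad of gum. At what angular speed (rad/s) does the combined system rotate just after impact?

|ω_f| ≈ 1.34 rad/s

The axle reaction passes through the axle and exerts no torque about it; angular momentum about the axle is conserved through the impact.
I_p = (2.14)(0.380)² = 0.3090 kg·m². Taking the sense of the wad of gum's angular momentum as positive, L_{wad} = m v R = (0.0167)(13.9)(0.380) = 0.08821 kg·m²/s.
L_i = +I_p ω_p + m v R = +(0.3090)(1.07) + 0.08821 = 0.4189 kg·m²/s.
After sticking, I_f = I_p + m R² = 0.3090 + (0.0167)(0.380)² = 0.3114 kg·m².
ω_f = L_i / I_f = 0.4189 / 0.3114 = 1.345 rad/s.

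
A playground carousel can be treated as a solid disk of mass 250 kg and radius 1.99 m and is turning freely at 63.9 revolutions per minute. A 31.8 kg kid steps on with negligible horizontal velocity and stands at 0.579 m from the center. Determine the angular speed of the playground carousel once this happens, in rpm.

ω_f ≈ 62.6 rpm

The added mass arrives with no angular momentum about the center, and any external torque about the center is negligible, so the system's angular momentum is conserved.
I_p = ½(250)(1.99)² = 495.0 kg·m².
Added inertia Σmr² = (31.8)(0.579)² = 10.66 kg·m²; I_f = 495.0 + 10.66 = 505.7 kg·m².
ω_f = I_p ω_i / I_f = (495.0)(63.9) / 505.7 = 62.55 rpm.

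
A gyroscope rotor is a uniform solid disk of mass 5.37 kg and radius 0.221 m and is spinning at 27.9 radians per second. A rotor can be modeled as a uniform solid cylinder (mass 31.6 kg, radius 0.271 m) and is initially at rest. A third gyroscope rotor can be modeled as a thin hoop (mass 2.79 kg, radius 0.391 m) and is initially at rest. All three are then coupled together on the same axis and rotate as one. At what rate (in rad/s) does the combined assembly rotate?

|ω_f| ≈ 2.13 rad/s

The coupling torques are internal; angular momentum about the shared axis is conserved.
Moments of inertia: I_A = ½(5.37)(0.221)² = 0.1311 kg·m²; I_B = ½(31.6)(0.271)² = 1.160 kg·m²; I_C = (2.79)(0.391)² = 0.4265 kg·m².
Taking A's sense as positive: L = (0.1311)(27.9) = 3.659 kg·m²·rad/s.
Combined I = 0.1311 + 1.160 + 0.4265 = 1.718 kg·m².
ω_f = L / I = 3.659 / 1.718 = 2.130 rad/s.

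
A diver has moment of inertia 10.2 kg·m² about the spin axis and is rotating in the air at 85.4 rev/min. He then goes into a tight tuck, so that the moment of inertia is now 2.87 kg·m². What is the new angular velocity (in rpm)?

With no external torque about the axis, L is conserved: I₁ω₁ = I₂ω₂.
ω₂ = I₁ω₁ / I₂ = (10.20)(85.4 rpm) / (2.870) = 303.5 rpm.

ω₂ ≈ 304 rpm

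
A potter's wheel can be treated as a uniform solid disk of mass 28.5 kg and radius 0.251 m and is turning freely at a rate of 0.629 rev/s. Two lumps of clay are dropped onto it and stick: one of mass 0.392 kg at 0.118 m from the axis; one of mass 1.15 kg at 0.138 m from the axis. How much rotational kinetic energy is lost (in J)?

The added mass arrives with no angular momentum about the axis, and any external torque about the axis is negligible, so the system's angular momentum is conserved.
I_p = ½(28.5)(0.251)² = 0.8978 kg·m².
Added inertia Σmr² = (0.392)(0.118)² + (1.15)(0.138)² = 0.02736 kg·m²; I_f = 0.8978 + 0.02736 = 0.9251 kg·m².
ω_f = I_p ω_i / I_f = (0.8978)(0.629) / 0.9251 = 0.6104 rev/s.
KE_i = ½(0.8978)(3.952 rad/s)² = 7.011 J; KE_f = ½(0.9251)(3.835)² = 6.804 J.

energy lost ≈ 0.207 J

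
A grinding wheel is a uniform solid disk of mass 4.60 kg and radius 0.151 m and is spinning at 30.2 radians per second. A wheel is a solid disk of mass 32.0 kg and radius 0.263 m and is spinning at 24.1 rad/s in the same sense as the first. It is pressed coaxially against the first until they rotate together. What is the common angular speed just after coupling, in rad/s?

|ω_f| ≈ 24.4 rad/s

No external torque acts about the common axis, so total angular momentum is conserved.
Moments of inertia: I_A = ½(4.60)(0.151)² = 0.05244 kg·m²; I_B = ½(32.0)(0.263)² = 1.107 kg·m².
Taking A's sense as positive: L = (0.05244)(30.2) + (1.107)(24.1) = 28.26 kg·m²·rad/s.
Combined I = 0.05244 + 1.107 = 1.159 kg·m².
ω_f = L / I = 28.26 / 1.159 = 24.38 rad/s.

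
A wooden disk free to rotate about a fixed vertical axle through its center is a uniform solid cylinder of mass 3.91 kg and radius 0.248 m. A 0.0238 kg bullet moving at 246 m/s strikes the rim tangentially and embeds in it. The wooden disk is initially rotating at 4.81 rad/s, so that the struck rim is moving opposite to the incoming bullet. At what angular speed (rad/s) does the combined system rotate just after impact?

|ω_f| ≈ 7.18 rad/s

The axle reaction passes through the axle and exerts no torque about it; angular momentum about the axle is conserved through the impact.
I_p = ½(3.91)(0.248)² = 0.1202 kg·m². Taking the sense of the bullet's angular momentum as positive, L_{bullet} = m v R = (0.0238)(246)(0.248) = 1.452 kg·m²/s.
L_i = −I_p ω_p + m v R = −(0.1202)(4.81) + 1.452 = 0.8736 kg·m²/s.
After sticking, I_f = I_p + m R² = 0.1202 + (0.0238)(0.248)² = 0.1217 kg·m².
ω_f = L_i / I_f = 0.8736 / 0.1217 = 7.178 rad/s.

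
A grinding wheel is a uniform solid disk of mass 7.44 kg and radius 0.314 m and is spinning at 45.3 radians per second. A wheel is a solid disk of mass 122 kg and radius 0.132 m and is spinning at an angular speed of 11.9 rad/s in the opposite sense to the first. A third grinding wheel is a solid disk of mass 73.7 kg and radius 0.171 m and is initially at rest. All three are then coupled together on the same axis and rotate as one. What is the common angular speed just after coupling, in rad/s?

|ω_f| ≈ 1.58 rad/s

The coupling torques are internal; angular momentum about the shared axis is conserved.
Moments of inertia: I_A = ½(7.44)(0.314)² = 0.3668 kg·m²; I_B = ½(122)(0.132)² = 1.063 kg·m²; I_C = ½(73.7)(0.171)² = 1.078 kg·m².
Taking A's sense as positive: L = (0.3668)(45.3) − (1.063)(11.9) = 3.967 kg·m²·rad/s.
Combined I = 0.3668 + 1.063 + 1.078 = 2.507 kg·m².
ω_f = L / I = 3.967 / 2.507 = 1.582 rad/s.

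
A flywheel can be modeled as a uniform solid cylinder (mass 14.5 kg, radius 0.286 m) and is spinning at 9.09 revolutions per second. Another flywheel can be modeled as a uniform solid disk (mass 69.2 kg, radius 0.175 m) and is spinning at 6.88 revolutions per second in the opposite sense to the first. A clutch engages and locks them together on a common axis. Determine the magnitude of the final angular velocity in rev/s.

|ω_f| ≈ 1.15 rev/s

The coupling torques are internal; angular momentum about the shared axis is conserved.
Moments of inertia: I_A = ½(14.5)(0.286)² = 0.5930 kg·m²; I_B = ½(69.2)(0.175)² = 1.060 kg·m².
Taking A's sense as positive: L = (0.5930)(9.09) − (1.060)(6.88) = -1.900 kg·m²·rev/s.
Combined I = 0.5930 + 1.060 = 1.653 kg·m².
ω_f = L / I = -1.900 / 1.653 = -1.149 rev/s.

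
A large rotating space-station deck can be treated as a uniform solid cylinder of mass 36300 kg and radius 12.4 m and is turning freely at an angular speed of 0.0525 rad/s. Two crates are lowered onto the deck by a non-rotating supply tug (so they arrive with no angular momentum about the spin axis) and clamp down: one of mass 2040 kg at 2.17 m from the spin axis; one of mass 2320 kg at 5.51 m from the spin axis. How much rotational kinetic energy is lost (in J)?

energy lost ≈ 107 J

No external torque acts about the spin axis; L_before = L_after.
I_p = ½(36300)(12.4)² = 2.791e+06 kg·m².
Added inertia Σmr² = (2040)(2.17)² + (2320)(5.51)² = 80040 kg·m²; I_f = 2.791e+06 + 80040 = 2.871e+06 kg·m².
ω_f = I_p ω_i / I_f = (2.791e+06)(0.0525) / 2.871e+06 = 0.05104 rad/s.
KE_i = ½(2.791e+06)(0.05250 rad/s)² = 3846 J; KE_f = ½(2.871e+06)(0.05104)² = 3739 J.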